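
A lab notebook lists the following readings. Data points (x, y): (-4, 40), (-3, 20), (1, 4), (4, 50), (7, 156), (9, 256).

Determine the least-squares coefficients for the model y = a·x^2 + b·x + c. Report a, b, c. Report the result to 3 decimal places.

a = 3.023, b = 1.463, c = -2.404

MᵀM·[a, b, c]ᵀ = Mᵀy reads: 9556·a + 1046·b + 172·c = 30004;  1046·a + 172·b + 14·c = 3380;  172·a + 14·b + 6·c = 526.
Inverting the 3×3 Gram matrix, [a, b, c]ᵀ = [172961/57217, 83734/57217, -137571/57217]ᵀ.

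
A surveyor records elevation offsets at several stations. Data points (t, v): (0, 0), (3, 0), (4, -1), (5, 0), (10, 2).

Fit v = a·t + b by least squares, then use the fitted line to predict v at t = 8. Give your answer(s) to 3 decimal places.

v̂ = 0.985

Entries of MᵀM: Σt·t = 150, Σt = 22, Σ1 = 5.
For Mᵀv: Σt·v = 16, Σv = 1.
So MᵀM·[a, b]ᵀ = Mᵀv: [[150, 22]; [22, 5]]·[a, b]ᵀ = [16, 1]ᵀ.
Determinant 150·5 − 22² = 266.
a = (16·5 − 22·1)/266 = 29/133; b = (150·1 − 22·16)/266 = -101/133.
At t = 8: v̂ = (29/133)·(8) + (-101/133)·(1) = 131/133.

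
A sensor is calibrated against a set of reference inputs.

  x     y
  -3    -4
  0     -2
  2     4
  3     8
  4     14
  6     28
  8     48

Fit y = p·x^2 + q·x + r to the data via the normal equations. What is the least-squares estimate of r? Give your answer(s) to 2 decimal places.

r = -2.49

Setting ∂/∂p … = 0 gives: 5826·p + 800·q + 138·r = 4356;  800·p + 138·q + 20·r = 652;  138·p + 20·q + 7·r = 96.
Row-reducing yields p = 80398/151361, q = 303654/151361, r = -376764/151361.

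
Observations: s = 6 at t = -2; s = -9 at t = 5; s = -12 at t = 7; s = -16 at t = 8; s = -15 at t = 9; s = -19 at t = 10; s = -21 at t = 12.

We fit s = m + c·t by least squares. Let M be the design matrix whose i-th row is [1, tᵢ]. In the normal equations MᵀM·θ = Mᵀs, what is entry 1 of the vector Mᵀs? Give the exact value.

-86

Entry 1 ↔ basis 1, so (Mᵀs)_{1} = Σᵢ sᵢ = (1)·(6) + (1)·(-9) + (1)·(-12) + (1)·(-16) + (1)·(-15) + (1)·(-19) + (1)·(-21) = -86.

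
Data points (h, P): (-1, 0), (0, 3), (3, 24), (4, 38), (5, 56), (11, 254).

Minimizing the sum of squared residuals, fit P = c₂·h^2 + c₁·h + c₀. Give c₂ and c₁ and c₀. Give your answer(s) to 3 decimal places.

Entries of MᵀM: Σh^2·h^2 = 15604, Σh^2·h = 1546, Σh^2 = 172, Σh·h = 172, Σh = 22, Σ1 = 6.
For MᵀP: Σh^2·P = 32958, Σh·P = 3298, ΣP = 375.
Solving the 3×3 system (Gaussian elimination) gives c₂ = 402217/205494, c₁ = 147823/102747, c₀ = 76373/68498.

c₂ = 1.957, c₁ = 1.439, c₀ = 1.115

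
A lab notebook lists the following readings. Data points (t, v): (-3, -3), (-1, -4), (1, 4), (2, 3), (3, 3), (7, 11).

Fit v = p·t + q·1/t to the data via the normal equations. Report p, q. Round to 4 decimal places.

Sums needed: Σt·t = 73, Σt·1/t = 6, Σ1/t·1/t = 4397/1764.
For Xᵀv: Σt·v = 109, Σ1/t·v = 183/14.
XᵀX·[p, q]ᵀ = Xᵀv becomes [[73, 6]; [6, 4397/1764]]·[p, q]ᵀ = [109, 183/14]ᵀ.
det = 73·(4397/1764) − 6² = 257477/1764.
p = (109·(4397/1764) − 6·(183/14))/(257477/1764) = 340925/257477; q = (73·(183/14) − 6·109)/(257477/1764) = 529578/257477.

p = 1.3241, q = 2.0568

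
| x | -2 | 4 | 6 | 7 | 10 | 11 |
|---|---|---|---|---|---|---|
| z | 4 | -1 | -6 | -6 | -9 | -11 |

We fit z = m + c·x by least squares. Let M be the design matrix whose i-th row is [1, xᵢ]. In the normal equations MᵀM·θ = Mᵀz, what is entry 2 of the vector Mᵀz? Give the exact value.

-301

Entry 2 ↔ basis x, so (Mᵀz)_{2} = Σᵢ (x)·zᵢ = (-2)·(4) + (4)·(-1) + (6)·(-6) + (7)·(-6) + (10)·(-9) + (11)·(-11) = -301.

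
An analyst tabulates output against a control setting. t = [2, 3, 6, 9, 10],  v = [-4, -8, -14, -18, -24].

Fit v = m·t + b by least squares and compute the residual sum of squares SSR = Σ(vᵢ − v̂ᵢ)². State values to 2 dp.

SSR = 9.20

With design matrix X, XᵀX = [[230, 30]; [30, 5]] and Xᵀv = [-518, -68]ᵀ.
Eliminating b: 5·(row 1) − 30·(row 2) gives 250·m = 5·(-518) − 30·(-68) = -550, so m = -11/5.
Then b = ((-68) − 30·(-11/5))/5 = -2/5.
Residuals: 4/5, -1, -2/5, 11/5, -8/5; SSR = 46/5.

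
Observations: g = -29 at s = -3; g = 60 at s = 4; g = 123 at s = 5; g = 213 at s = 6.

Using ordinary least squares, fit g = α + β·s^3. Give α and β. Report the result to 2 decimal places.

α = -2.57, β = 1.00

Setting ∂/∂α … = 0 gives: 4·α + 378·β = 367;  378·α + 67106·β = 66006.
(Σ1 = 4, Σs^3 = 378, Σs^3·s^3 = 67106, Σg = 367, Σs^3·g = 66006.)
Eliminating β: 67106·(row 1) − 378·(row 2) gives 125540·α = 67106·367 − 378·66006 = -322366, so α = -161183/62770.
Then β = (66006 − 378·(-161183/62770))/67106 = 62649/62770.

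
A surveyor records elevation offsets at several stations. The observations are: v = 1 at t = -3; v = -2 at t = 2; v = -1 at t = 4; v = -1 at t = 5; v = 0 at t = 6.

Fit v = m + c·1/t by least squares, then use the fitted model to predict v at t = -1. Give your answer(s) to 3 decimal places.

v̂ = 3.520

Entries of MᵀM: Σ1 = 5, Σ1/t = 47/60, Σ1/t·1/t = 1769/3600.
Moment sums: Σv = -3, Σ1/t·v = -107/60.
Normal equations: [[5, 47/60]; [47/60, 1769/3600]]·[m, c]ᵀ = [-3, -107/60]ᵀ.
det = 5·(1769/3600) − (47/60)² = 553/300.
m = ((-3)·(1769/3600) − (47/60)·(-107/60))/(553/300) = -139/3318; c = (5·(-107/60) − (47/60)·(-3))/(553/300) = -1970/553.
At t = -1: v̂ = (-139/3318)·(1) + (-1970/553)·(-1) = 11681/3318.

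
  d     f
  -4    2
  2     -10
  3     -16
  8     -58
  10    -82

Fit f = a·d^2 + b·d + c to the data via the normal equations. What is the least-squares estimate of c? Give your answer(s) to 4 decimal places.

Compute the Gram sums: Σd^2·d^2 = 14449, Σd^2·d = 1483, Σd^2 = 193, Σd·d = 193, Σd = 19, Σ1 = 5.
And Σd^2·f = -12064, Σd·f = -1360, Σf = -164.
So AᵀA·[a, b, c]ᵀ = Aᵀf: [[14449, 1483, 193]; [1483, 193, 19]; [193, 19, 5]]·[a, b, c]ᵀ = [-12064, -1360, -164]ᵀ.
Row-reducing yields a = -7308/14771, b = -44745/14771, c = -32369/14771.

c = -2.1914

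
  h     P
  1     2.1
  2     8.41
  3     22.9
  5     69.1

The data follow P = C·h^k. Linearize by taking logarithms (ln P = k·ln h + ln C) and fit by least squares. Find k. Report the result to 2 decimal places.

k = 2.18

With ln Pᵢ as the transformed response and ln hᵢ as the regressor:
Σln h = 3.4012, Σ(ln h)² = 4.2777, Σln P = 10.2381, Σln h·ln P = 11.7328.
Equations: 4.2777·k + 3.4012·ln C = 11.7328;  3.4012·k + 4·ln C = 10.2381.
Slope k = (n·Σln h·ln P − Σln h·Σln P)/(n·Σ(ln h)² − (Σln h)²) = (4·11.7328 − 3.4012·10.2381)/5.5426 = 2.18479; ln C = (Σln P − k·Σln h)/n = 0.70179.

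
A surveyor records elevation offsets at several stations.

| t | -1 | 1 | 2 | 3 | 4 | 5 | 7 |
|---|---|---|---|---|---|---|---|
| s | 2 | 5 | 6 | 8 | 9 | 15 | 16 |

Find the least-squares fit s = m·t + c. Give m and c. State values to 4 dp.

The normal equations are: 105·m + 21·c = 262;  21·m + 7·c = 61.
(Σt·t = 105, Σt = 21, Σ1 = 7, Σt·s = 262, Σs = 61.)
Eliminating c: 7·(row 1) − 21·(row 2) gives 294·m = 7·262 − 21·61 = 553, so m = 79/42.
Then c = (61 − 21·(79/42))/7 = 43/14.

m = 1.8810, c = 3.0714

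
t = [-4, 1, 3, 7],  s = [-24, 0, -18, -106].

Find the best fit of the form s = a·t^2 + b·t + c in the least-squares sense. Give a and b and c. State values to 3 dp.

With design matrix X, XᵀX = [[2739, 307, 75]; [307, 75, 7]; [75, 7, 4]] and Xᵀs = [-5740, -700, -148]ᵀ.
Inverting the 3×3 Gram matrix, [a, b, c]ᵀ = [-54274/26371, -33322/26371, 100224/26371]ᵀ.

a = -2.058, b = -1.264, c = 3.801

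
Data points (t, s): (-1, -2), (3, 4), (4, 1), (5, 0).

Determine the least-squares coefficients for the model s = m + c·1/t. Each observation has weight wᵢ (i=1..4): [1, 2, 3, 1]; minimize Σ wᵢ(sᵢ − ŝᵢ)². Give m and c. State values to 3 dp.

m = 0.994, c = 3.314

With design matrix X, XᵀWX = [[7, 37/60]; [37/60, 5219/3600]] and XᵀWs = [9, 65/12]ᵀ.
Δ = 7·(5219/3600) − (37/60)² = 8791/900.
m = (9·(5219/3600) − (37/60)·(65/12))/(8791/900) = 17473/17582; c = (7·(65/12) − (37/60)·9)/(8791/900) = 29130/8791.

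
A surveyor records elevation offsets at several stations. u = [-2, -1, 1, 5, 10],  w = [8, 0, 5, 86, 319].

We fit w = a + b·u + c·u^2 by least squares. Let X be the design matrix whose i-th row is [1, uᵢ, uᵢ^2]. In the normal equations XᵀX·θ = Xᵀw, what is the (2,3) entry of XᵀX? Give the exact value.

1117

Row 2 ↔ basis u, column 3 ↔ basis u^2, so (XᵀX)_{2,3} = Σᵢ (u)·(u^2) = (-2)·(4) + (-1)·(1) + (1)·(1) + (5)·(25) + (10)·(100) = 1117.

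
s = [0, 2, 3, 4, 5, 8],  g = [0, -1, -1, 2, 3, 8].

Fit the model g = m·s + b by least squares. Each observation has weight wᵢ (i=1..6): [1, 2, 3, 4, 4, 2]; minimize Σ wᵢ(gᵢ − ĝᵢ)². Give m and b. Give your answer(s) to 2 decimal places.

Compute the Gram sums: Σwᵢ·s·s = 327, Σwᵢ·s = 65, Σwᵢ·1 = 16.
For MᵀWg: Σwᵢ·s·g = 207, Σwᵢ·g = 31.
det = 327·16 − 65² = 1007.
m = (207·16 − 65·31)/1007 = 1297/1007; b = (327·31 − 65·207)/1007 = -3318/1007.

m = 1.29, b = -3.29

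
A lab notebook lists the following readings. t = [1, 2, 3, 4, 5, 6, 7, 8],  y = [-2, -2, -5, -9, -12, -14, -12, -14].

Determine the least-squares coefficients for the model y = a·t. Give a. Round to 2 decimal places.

Setting ∂/∂a … = 0 gives: 204·a = -397.
a = (-397)/204 = -1.94608.

a = -1.95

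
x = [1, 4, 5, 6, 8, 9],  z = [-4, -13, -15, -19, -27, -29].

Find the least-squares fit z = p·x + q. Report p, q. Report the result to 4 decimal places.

p = -3.2169, q = -0.1406

Compute the Gram sums: Σx·x = 223, Σx = 33, Σ1 = 6.
For Mᵀz: Σx·z = -722, Σz = -107.
Δ = 223·6 − 33² = 249.
p = ((-722)·6 − 33·(-107))/249 = -267/83; q = (223·(-107) − 33·(-722))/249 = -35/249.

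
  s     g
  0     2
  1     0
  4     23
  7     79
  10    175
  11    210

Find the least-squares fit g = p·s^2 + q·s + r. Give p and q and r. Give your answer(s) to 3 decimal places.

p = 1.972, q = -2.586, r = 1.403

Normal-equation sums: Σs^2·s^2 = 27299, Σs^2·s = 2739, Σs^2 = 287, Σs·s = 287, Σs = 33, Σ1 = 6.
For Mᵀg: Σs^2·g = 47149, Σs·g = 4705, Σg = 489.
So MᵀM·[p, q, r]ᵀ = Mᵀg: [[27299, 2739, 287]; [2739, 287, 33]; [287, 33, 6]]·[p, q, r]ᵀ = [47149, 4705, 489]ᵀ.
Row-reducing yields p = 1191/604, q = -329587/127444, r = 89425/63722.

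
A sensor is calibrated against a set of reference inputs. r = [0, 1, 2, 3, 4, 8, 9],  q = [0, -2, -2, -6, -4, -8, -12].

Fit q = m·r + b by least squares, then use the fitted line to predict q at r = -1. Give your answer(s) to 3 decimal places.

q̂ = 0.685

With design matrix M, MᵀM = [[175, 27]; [27, 7]] and Mᵀq = [-212, -34]ᵀ.
det = 175·7 − 27² = 496.
m = ((-212)·7 − 27·(-34))/496 = -283/248; b = (175·(-34) − 27·(-212))/496 = -113/248.
At r = -1: q̂ = (-283/248)·(-1) + (-113/248)·(1) = 85/124.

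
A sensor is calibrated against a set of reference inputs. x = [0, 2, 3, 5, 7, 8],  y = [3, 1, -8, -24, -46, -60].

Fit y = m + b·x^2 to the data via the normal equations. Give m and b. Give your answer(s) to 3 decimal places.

With design matrix A, AᵀA = [[6, 151]; [151, 7219]] and Aᵀy = [-134, -6762]ᵀ.
Determinant 6·7219 − 151² = 20513.
m = ((-134)·7219 − 151·(-6762))/20513 = 53716/20513; b = (6·(-6762) − 151·(-134))/20513 = -20338/20513.

m = 2.619, b = -0.991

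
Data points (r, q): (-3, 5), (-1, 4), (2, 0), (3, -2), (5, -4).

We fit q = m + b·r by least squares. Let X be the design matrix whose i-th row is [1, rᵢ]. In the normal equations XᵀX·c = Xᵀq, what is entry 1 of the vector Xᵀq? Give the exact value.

3

Entry 1 ↔ basis 1, so (Xᵀq)_{1} = Σᵢ qᵢ = (1)·(5) + (1)·(4) + (1)·(0) + (1)·(-2) + (1)·(-4) = 3.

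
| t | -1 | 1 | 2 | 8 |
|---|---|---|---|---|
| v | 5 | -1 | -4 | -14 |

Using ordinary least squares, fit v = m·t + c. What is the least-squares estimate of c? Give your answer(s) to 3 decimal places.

Sums needed: Σt·t = 70, Σt = 10, Σ1 = 4.
And Σt·v = -126, Σv = -14.
So AᵀA·[m, c]ᵀ = Aᵀv: [[70, 10]; [10, 4]]·[m, c]ᵀ = [-126, -14]ᵀ.
Eliminating c: 4·(row 1) − 10·(row 2) gives 180·m = 4·(-126) − 10·(-14) = -364, so m = -91/45.
Then c = ((-14) − 10·(-91/45))/4 = 14/9.

c = 1.556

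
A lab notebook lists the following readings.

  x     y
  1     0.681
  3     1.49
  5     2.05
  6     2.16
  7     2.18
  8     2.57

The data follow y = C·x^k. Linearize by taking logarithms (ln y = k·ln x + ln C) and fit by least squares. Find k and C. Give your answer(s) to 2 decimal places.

Taking logs, ln y = k·ln x + ln C, so regress ln y on ln x.
Sums: Σln x = 8.5252, Σ(ln x)² = 15.1183, Σln y = 3.2258, Σln x·ln y = 6.4526.
Normal system: [[15.1183, 8.5252]; [8.5252, 6]]·[k, ln C]ᵀ = [6.4526, 3.2258]ᵀ.
Solving (det = 18.0313): k = 0.62199, ln C = -0.34613, so C = exp(-0.34613) = 0.70742.

k = 0.62, C = 0.71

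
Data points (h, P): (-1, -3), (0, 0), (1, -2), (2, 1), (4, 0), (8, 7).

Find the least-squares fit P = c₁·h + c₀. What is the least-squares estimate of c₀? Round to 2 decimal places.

c₀ = -1.78

Normal-equation sums: Σh·h = 86, Σh = 14, Σ1 = 6.
Right-hand side: Σh·P = 59, ΣP = 3.
Normal equations: [[86, 14]; [14, 6]]·[c₁, c₀]ᵀ = [59, 3]ᵀ.
det = 86·6 − 14² = 320.
c₁ = (59·6 − 14·3)/320 = 39/40; c₀ = (86·3 − 14·59)/320 = -71/40.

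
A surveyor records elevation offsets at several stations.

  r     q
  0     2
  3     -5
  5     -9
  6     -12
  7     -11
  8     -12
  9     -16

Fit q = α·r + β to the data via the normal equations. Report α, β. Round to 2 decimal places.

α = -1.85, β = 1.06

Entries of AᵀA: Σr·r = 264, Σr = 38, Σ1 = 7.
Moment sums: Σr·q = -449, Σq = -63.
det = 264·7 − 38² = 404.
α = ((-449)·7 − 38·(-63))/404 = -749/404; β = (264·(-63) − 38·(-449))/404 = 215/202.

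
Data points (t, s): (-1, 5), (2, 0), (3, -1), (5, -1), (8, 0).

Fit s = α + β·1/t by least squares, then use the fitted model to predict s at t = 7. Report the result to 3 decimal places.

Setting ∂/∂α … = 0 gives: 5·α + (19/120)·β = 3;  (19/120)·α + (20401/14400)·β = -83/15.
(Σ1 = 5, Σ1/t = 19/120, Σ1/t·1/t = 20401/14400, Σs = 3, Σ1/t·s = -83/15.)
Eliminating β: (20401/14400)·(row 1) − (19/120)·(row 2) gives (25411/3600)·α = (20401/14400)·3 − (19/120)·(-83/15) = 73819/14400, so α = 73819/101644.
Then β = ((-83/15) − (19/120)·(73819/101644))/(20401/14400) = -101310/25411.
At t = 7: ŝ = (73819/101644)·(1) + (-101310/25411)·(1/7) = 111493/711508.

ŝ = 0.157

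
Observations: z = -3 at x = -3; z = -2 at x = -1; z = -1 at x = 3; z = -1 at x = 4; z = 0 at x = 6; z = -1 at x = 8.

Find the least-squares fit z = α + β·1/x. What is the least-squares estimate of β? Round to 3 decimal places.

β = 1.300

Compute the Gram sums: Σ1 = 6, Σ1/x = -11/24, Σ1/x·1/x = 85/64.
Right-hand side: Σz = -8, Σ1/x·z = 55/24.
AᵀA·[α, β]ᵀ = Aᵀz becomes [[6, -11/24]; [-11/24, 85/64]]·[α, β]ᵀ = [-8, 55/24]ᵀ.
Δ = 6·(85/64) − (-11/24)² = 4469/576.
α = ((-8)·(85/64) − (-11/24)·(55/24))/(4469/576) = -5515/4469; β = (6·(55/24) − (-11/24)·(-8))/(4469/576) = 5808/4469.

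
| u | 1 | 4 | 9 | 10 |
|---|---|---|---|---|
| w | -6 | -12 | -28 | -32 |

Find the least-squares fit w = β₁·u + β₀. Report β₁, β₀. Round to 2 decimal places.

β₁ = -2.93, β₀ = -1.94

Entries of XᵀX: Σu·u = 198, Σu = 24, Σ1 = 4.
Moment sums: Σu·w = -626, Σw = -78.
So XᵀX·[β₁, β₀]ᵀ = Xᵀw: [[198, 24]; [24, 4]]·[β₁, β₀]ᵀ = [-626, -78]ᵀ.
Eliminating β₀: 4·(row 1) − 24·(row 2) gives 216·β₁ = 4·(-626) − 24·(-78) = -632, so β₁ = -79/27.
Then β₀ = ((-78) − 24·(-79/27))/4 = -35/18.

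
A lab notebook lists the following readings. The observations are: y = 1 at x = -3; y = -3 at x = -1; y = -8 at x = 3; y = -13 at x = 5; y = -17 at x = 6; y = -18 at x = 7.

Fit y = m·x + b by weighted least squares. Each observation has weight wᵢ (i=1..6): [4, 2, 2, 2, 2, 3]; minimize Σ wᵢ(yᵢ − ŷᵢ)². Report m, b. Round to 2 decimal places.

m = -1.88, b = -4.41

Normal-equation sums: Σwᵢ·x·x = 325, Σwᵢ·x = 35, Σwᵢ·1 = 15.
Moment sums: Σwᵢ·x·y = -766, Σwᵢ·y = -132.
Eliminating b: 15·(row 1) − 35·(row 2) gives 3650·m = 15·(-766) − 35·(-132) = -6870, so m = -687/365.
Then b = ((-132) − 35·(-687/365))/15 = -1609/365.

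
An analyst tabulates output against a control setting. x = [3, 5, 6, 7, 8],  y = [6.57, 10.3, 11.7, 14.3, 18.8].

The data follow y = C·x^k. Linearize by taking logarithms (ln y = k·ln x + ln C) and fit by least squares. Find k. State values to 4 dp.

Taking logs, ln y = k·ln x + ln C, so regress ln y on ln x.
Σln x = 8.5252, Σ(ln x)² = 15.1183, Σln y = 12.2684, Σln x·ln y = 21.5060.
Equations: 15.1183·k + 8.5252·ln C = 21.5060;  8.5252·k + 5·ln C = 12.2684.
Δ = 15.1183·5 − (8.5252)² = 2.9130; k = (21.5060·5 − 8.5252·12.2684)/2.9130 = 1.00932, ln C = (15.1183·12.2684 − 8.5252·21.5060)/2.9130 = 0.73275.

k = 1.0093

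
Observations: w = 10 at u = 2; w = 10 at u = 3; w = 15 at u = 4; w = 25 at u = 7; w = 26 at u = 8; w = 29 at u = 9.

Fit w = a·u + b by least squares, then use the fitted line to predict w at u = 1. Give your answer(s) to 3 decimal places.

Forming MᵀM = [[223, 33]; [33, 6]] and Mᵀw = [754, 115]ᵀ gives MᵀM·[a, b]ᵀ = Mᵀw.
Determinant 223·6 − 33² = 249.
a = (754·6 − 33·115)/249 = 243/83; b = (223·115 − 33·754)/249 = 763/249.
At u = 1: ŵ = (243/83)·(1) + (763/249)·(1) = 1492/249.

ŵ = 5.992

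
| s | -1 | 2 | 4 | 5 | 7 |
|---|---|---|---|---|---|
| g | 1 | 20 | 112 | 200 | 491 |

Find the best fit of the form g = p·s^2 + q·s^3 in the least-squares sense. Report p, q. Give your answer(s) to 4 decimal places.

Normal-equation sums: Σs^2·s^2 = 3299, Σs^2·s^3 = 20987, Σs^3·s^3 = 137435.
And Σs^2·g = 30932, Σs^3·g = 200740.
MᵀM·[p, q]ᵀ = Mᵀg becomes [[3299, 20987]; [20987, 137435]]·[p, q]ᵀ = [30932, 200740]ᵀ.
det = 3299·137435 − 20987² = 12943896.
p = (30932·137435 − 20987·200740)/12943896 = 4776130/1617987; q = (3299·200740 − 20987·30932)/12943896 = 1633922/1617987.

p = 2.9519, q = 1.0098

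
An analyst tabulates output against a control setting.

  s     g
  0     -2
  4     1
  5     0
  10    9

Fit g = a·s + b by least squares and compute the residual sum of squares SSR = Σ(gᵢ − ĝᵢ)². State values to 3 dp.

The normal equations are: 141·a + 19·b = 94;  19·a + 4·b = 8.
(Σs·s = 141, Σs = 19, Σ1 = 4, Σs·g = 94, Σg = 8.)
Eliminating b: 4·(row 1) − 19·(row 2) gives 203·a = 4·94 − 19·8 = 224, so a = 32/29.
Then b = (8 − 19·(32/29))/4 = -94/29.
Residuals: 36/29, -5/29, -66/29, 35/29; SSR = 238/29.

SSR = 8.207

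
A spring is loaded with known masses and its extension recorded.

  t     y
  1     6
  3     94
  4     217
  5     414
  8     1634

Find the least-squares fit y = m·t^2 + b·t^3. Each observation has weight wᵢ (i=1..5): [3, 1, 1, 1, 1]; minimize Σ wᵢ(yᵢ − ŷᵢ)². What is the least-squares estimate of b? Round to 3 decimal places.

XᵀWX·[m, b]ᵀ = XᵀWy reads: 5061·m + 37163·b = 119262;  37163·m + 282597·b = 904802.
(Σwᵢ·t^2·t^2 = 5061, Σwᵢ·t^2·t^3 = 37163, Σwᵢ·t^3·t^3 = 282597, Σwᵢ·t^2·y = 119262, Σwᵢ·t^3·y = 904802.)
Eliminating b: 282597·(row 1) − 37163·(row 2) gives 49134848·m = 282597·119262 − 37163·904802 = 77926688, so m = 347887/219352.
Then b = (904802 − 37163·(347887/219352))/282597 = 656559/219352.

b = 2.993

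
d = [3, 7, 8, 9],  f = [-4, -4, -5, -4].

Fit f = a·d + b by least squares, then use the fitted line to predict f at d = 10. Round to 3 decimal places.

f̂ = -4.446

Sums needed: Σd·d = 203, Σd = 27, Σ1 = 4.
Right-hand side: Σd·f = -116, Σf = -17.
So MᵀM·[a, b]ᵀ = Mᵀf: [[203, 27]; [27, 4]]·[a, b]ᵀ = [-116, -17]ᵀ.
Eliminating b: 4·(row 1) − 27·(row 2) gives 83·a = 4·(-116) − 27·(-17) = -5, so a = -5/83.
Then b = ((-17) − 27·(-5/83))/4 = -319/83.
At d = 10: f̂ = (-5/83)·(10) + (-319/83)·(1) = -369/83.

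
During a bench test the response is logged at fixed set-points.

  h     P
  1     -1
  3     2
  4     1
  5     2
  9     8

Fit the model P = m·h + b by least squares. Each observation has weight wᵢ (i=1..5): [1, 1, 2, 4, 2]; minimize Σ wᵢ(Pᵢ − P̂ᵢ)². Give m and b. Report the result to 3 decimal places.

m = 1.148, b = -3.041

Normal-equation sums: Σwᵢ·h·h = 304, Σwᵢ·h = 50, Σwᵢ·1 = 10.
Right-hand side: Σwᵢ·h·P = 197, Σwᵢ·P = 27.
Eliminating b: 10·(row 1) − 50·(row 2) gives 540·m = 10·197 − 50·27 = 620, so m = 31/27.
Then b = (27 − 50·(31/27))/10 = -821/270.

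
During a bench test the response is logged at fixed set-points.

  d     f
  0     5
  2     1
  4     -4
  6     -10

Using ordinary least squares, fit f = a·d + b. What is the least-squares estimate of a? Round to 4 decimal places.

a = -2.5000

With design matrix X, XᵀX = [[56, 12]; [12, 4]] and Xᵀf = [-74, -8]ᵀ.
Δ = 56·4 − 12² = 80.
a = ((-74)·4 − 12·(-8))/80 = -5/2; b = (56·(-8) − 12·(-74))/80 = 11/2.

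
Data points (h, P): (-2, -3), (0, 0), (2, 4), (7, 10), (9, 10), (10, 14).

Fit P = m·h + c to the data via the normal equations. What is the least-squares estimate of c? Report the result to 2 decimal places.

c = 0.22

The normal system AᵀA·[m, c]ᵀ = AᵀP is [[238, 26]; [26, 6]]·[m, c]ᵀ = [314, 35]ᵀ.
Eliminating c: 6·(row 1) − 26·(row 2) gives 752·m = 6·314 − 26·35 = 974, so m = 487/376.
Then c = (35 − 26·(487/376))/6 = 83/376.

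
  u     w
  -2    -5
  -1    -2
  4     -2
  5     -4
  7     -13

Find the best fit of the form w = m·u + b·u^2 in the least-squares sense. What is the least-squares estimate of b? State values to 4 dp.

b = -0.4811

Compute the Gram sums: Σu·u = 95, Σu·u^2 = 523, Σu^2·u^2 = 3299.
Right-hand side: Σu·w = -107, Σu^2·w = -791.
Normal equations: [[95, 523]; [523, 3299]]·[m, b]ᵀ = [-107, -791]ᵀ.
Eliminating b: 3299·(row 1) − 523·(row 2) gives 39876·m = 3299·(-107) − 523·(-791) = 60700, so m = 15175/9969.
Then b = ((-791) − 523·(15175/9969))/3299 = -4796/9969.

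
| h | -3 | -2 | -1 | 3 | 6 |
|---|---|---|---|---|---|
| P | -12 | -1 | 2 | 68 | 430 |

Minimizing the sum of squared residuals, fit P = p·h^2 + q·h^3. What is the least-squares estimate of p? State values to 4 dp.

Sums needed: Σh^2·h^2 = 1475, Σh^2·h^3 = 7743, Σh^3·h^3 = 48179.
Right-hand side: Σh^2·P = 15982, Σh^3·P = 95046.
So AᵀA·[p, q]ᵀ = AᵀP: [[1475, 7743]; [7743, 48179]]·[p, q]ᵀ = [15982, 95046]ᵀ.
Determinant 1475·48179 − 7743² = 11109976.
p = (15982·48179 − 7743·95046)/11109976 = 4256950/1388747; q = (1475·95046 − 7743·15982)/11109976 = 2055528/1388747.

p = 3.0653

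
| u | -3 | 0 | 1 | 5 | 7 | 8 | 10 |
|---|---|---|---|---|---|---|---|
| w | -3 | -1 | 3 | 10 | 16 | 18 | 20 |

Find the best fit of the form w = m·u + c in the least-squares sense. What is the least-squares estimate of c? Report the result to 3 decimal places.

c = 1.176

Compute the Gram sums: Σu·u = 248, Σu = 28, Σ1 = 7.
Right-hand side: Σu·w = 518, Σw = 63.
Normal equations: [[248, 28]; [28, 7]]·[m, c]ᵀ = [518, 63]ᵀ.
Δ = 248·7 − 28² = 952.
m = (518·7 − 28·63)/952 = 133/68; c = (248·63 − 28·518)/952 = 20/17.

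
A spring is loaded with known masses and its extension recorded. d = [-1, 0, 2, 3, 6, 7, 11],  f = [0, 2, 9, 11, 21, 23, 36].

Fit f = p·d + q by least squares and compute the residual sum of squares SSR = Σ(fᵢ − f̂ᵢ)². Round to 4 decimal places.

Forming XᵀX = [[220, 28]; [28, 7]] and Xᵀf = [734, 102]ᵀ gives XᵀX·[p, q]ᵀ = Xᵀf.
Δ = 220·7 − 28² = 756.
p = (734·7 − 28·102)/756 = 163/54; q = (220·102 − 28·734)/756 = 472/189.
Residuals: 197/378, -94/189, 88/189, -209/378, 74/189, -79/126, 113/378; SSR = 317/189.

SSR = 1.6772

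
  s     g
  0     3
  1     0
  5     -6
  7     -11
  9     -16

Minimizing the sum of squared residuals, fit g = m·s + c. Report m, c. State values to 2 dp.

The normal system AᵀA·[m, c]ᵀ = Aᵀg is [[156, 22]; [22, 5]]·[m, c]ᵀ = [-251, -30]ᵀ.
Determinant 156·5 − 22² = 296.
m = ((-251)·5 − 22·(-30))/296 = -595/296; c = (156·(-30) − 22·(-251))/296 = 421/148.

m = -2.01, c = 2.84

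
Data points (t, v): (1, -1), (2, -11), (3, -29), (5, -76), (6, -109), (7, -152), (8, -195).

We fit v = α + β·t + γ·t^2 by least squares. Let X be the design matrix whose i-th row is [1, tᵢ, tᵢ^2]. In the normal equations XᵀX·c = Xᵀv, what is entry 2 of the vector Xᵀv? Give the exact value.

Entry 2 ↔ basis t, so (Xᵀv)_{2} = Σᵢ (t)·vᵢ = (1)·(-1) + (2)·(-11) + (3)·(-29) + (5)·(-76) + (6)·(-109) + (7)·(-152) + (8)·(-195) = -3768.

-3768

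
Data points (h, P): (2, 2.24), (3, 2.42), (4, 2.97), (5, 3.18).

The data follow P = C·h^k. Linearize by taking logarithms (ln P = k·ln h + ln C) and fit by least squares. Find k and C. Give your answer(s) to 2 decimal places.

Let Y = ln P. Fitting Y = k·ln h + ln C by least squares:
Σln h = 4.7875, Σ(ln h)² = 6.1995, Σln P = 3.9357, Σln h·ln P = 4.9009.
Normal system: [[6.1995, 4.7875]; [4.7875, 4]]·[k, ln C]ᵀ = [4.9009, 3.9357]ᵀ.
Slope k = (n·Σln h·ln P − Σln h·Σln P)/(n·Σ(ln h)² − (Σln h)²) = (4·4.9009 − 4.7875·3.9357)/1.8779 = 0.40556; ln C = (Σln P − k·Σln h)/n = 0.49852, so C = exp(0.49852) = 1.64628.

k = 0.41, C = 1.65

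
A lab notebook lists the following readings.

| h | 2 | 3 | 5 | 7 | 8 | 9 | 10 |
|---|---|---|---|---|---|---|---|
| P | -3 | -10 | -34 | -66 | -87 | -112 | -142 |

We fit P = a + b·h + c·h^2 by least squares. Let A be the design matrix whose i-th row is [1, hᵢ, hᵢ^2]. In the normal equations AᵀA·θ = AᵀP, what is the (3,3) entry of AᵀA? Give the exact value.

23780

Row 3 ↔ basis h^2, column 3 ↔ basis h^2, so (AᵀA)_{3,3} = Σᵢ (h^2)·(h^2) = (4)·(4) + (9)·(9) + (25)·(25) + (49)·(49) + (64)·(64) + (81)·(81) + (100)·(100) = 23780.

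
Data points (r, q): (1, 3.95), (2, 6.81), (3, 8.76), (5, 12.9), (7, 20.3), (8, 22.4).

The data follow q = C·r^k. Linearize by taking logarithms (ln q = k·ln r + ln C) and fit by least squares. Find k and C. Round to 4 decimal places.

Linearized form: ln q = k·ln r + ln C. From the 6 transformed points,
XᵀX = [[12.3883, 7.4265]; [7.4265, 6]], rhs = [20.1531, 14.1392]ᵀ  (here Σln r = 7.4265, Σ(ln r)² = 12.3883, Σln q = 14.1392, Σln r·ln q = 20.1531).
Solving (det = 19.1764): k = 0.82984, ln C = 1.32940, so C = exp(1.32940) = 3.77877.

k = 0.8298, C = 3.7788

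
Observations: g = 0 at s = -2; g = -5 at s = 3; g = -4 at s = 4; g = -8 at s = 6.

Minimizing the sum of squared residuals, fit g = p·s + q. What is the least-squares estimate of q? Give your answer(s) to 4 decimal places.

Normal-equation sums: Σs·s = 65, Σs = 11, Σ1 = 4.
Moment sums: Σs·g = -79, Σg = -17.
Δ = 65·4 − 11² = 139.
p = ((-79)·4 − 11·(-17))/139 = -129/139; q = (65·(-17) − 11·(-79))/139 = -236/139.

q = -1.6978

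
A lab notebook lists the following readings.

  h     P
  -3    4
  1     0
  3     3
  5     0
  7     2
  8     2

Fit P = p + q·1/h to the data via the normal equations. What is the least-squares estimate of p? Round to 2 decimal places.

p = 2.48

Compute the Gram sums: Σ1 = 6, Σ1/h = 411/280, Σ1/h·1/h = 916049/705600.
For MᵀP: ΣP = 11, Σ1/h·P = 17/84.
MᵀM·[p, q]ᵀ = MᵀP becomes [[6, 411/280]; [411/280, 916049/705600]]·[p, q]ᵀ = [11, 17/84]ᵀ.
Determinant 6·(916049/705600) − (411/280)² = 265067/47040.
p = (11·(916049/705600) − (411/280)·(17/84))/(265067/47040) = 9866929/3976005; q = (6·(17/84) − (411/280)·11)/(265067/47040) = -702408/265067.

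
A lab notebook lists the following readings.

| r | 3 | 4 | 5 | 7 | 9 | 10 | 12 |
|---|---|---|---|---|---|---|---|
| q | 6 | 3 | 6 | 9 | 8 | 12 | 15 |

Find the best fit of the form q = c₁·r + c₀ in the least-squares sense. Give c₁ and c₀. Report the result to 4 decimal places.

Sums needed: Σr·r = 424, Σr = 50, Σ1 = 7.
For Mᵀq: Σr·q = 495, Σq = 59.
So MᵀM·[c₁, c₀]ᵀ = Mᵀq: [[424, 50]; [50, 7]]·[c₁, c₀]ᵀ = [495, 59]ᵀ.
Eliminating c₀: 7·(row 1) − 50·(row 2) gives 468·c₁ = 7·495 − 50·59 = 515, so c₁ = 515/468.
Then c₀ = (59 − 50·(515/468))/7 = 133/234.

c₁ = 1.1004, c₀ = 0.5684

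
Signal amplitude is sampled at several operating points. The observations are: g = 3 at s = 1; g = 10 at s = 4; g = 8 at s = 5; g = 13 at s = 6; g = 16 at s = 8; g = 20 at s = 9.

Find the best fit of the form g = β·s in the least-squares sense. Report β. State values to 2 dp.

β = 2.10

The normal system AᵀA·[β]ᵀ = Aᵀg is [[223]]·[β]ᵀ = [469]ᵀ.
β = 469/223 = 2.10314.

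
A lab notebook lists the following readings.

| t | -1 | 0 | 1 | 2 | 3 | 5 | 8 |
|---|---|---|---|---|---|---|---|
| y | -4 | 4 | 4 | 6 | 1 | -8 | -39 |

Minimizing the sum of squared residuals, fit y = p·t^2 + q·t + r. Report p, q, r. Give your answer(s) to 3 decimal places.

From the data, Σt^2·t^2 = 4820, Σt^2·t = 672, Σt^2 = 104, Σt·t = 104, Σt = 18, Σ1 = 7.
And Σt^2·y = -2663, Σt·y = -329, Σy = -36.
MᵀM·[p, q, r]ᵀ = Mᵀy becomes [[4820, 672, 104]; [672, 104, 18]; [104, 18, 7]]·[p, q, r]ᵀ = [-2663, -329, -36]ᵀ.
Inverting the 3×3 Gram matrix, [p, q, r]ᵀ = [-6793/6332, 21679/6332, 6307/3166]ᵀ.

p = -1.073, q = 3.424, r = 1.992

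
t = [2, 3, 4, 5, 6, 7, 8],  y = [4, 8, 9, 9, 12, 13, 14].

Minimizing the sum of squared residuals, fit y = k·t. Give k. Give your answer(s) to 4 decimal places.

XᵀX·[k]ᵀ = Xᵀy reads: 203·k = 388.
(Σt·t = 203, Σt·y = 388.)
k = 388/203 = 1.91133.

k = 1.9113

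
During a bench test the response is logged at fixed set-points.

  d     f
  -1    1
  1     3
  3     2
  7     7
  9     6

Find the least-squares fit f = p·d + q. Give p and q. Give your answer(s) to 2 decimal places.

p = 0.56, q = 1.66

Sums needed: Σd·d = 141, Σd = 19, Σ1 = 5.
For Mᵀf: Σd·f = 111, Σf = 19.
MᵀM·[p, q]ᵀ = Mᵀf becomes [[141, 19]; [19, 5]]·[p, q]ᵀ = [111, 19]ᵀ.
Determinant 141·5 − 19² = 344.
p = (111·5 − 19·19)/344 = 97/172; q = (141·19 − 19·111)/344 = 285/172.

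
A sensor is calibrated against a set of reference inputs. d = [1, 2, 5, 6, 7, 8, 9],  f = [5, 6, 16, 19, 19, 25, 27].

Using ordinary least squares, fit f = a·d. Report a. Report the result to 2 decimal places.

a = 3.03

With design matrix X, XᵀX = [[260]] and Xᵀf = [787]ᵀ.
a = 787/260 = 3.02692.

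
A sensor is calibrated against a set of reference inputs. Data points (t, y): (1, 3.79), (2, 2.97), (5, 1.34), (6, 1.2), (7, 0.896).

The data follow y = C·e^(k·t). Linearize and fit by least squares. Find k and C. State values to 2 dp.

k = -0.24, C = 4.76

Taking logs, ln y = k·t + ln C, so regress ln y on t.
Over the data: Σt = 21.0000, Σ(t)² = 115.0000, Σln y = 2.7861, Σt·ln y = 5.2981.
Normal system: [[115.0000, 21.0000]; [21.0000, 5]]·[k, ln C]ᵀ = [5.2981, 2.7861]ᵀ.
Slope k = (n·Σt·ln y − Σt·Σln y)/(n·Σ(t)² − (Σt)²) = (5·5.2981 − 21.0000·2.7861)/134.0000 = -0.23894; ln C = (Σln y − k·Σt)/n = 1.56077, so C = exp(1.56077) = 4.76247.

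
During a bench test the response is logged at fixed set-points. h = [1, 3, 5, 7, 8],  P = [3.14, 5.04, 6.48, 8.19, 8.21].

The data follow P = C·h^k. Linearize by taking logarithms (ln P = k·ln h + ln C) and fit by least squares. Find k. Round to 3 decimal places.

With ln Pᵢ as the transformed response and ln hᵢ as the regressor:
Sums: Σln h = 6.7334, Σ(ln h)² = 11.9079, Σln P = 8.8386, Σln h·ln P = 13.2545.
Normal system: [[11.9079, 6.7334]; [6.7334, 5]]·[k, ln C]ᵀ = [13.2545, 8.8386]ᵀ.
Solving (det = 14.2007): k = 0.47594, ln C = 1.12678.

k = 0.476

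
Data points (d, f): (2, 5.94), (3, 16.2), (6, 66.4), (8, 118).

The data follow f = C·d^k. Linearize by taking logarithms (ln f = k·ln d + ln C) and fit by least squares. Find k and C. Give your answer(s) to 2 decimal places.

Linearized form: ln f = k·ln d + ln C. From the 4 transformed points,
Over the data: Σln d = 5.6630, Σ(ln d)² = 9.2219, Σln f = 13.5331, Σln d·ln f = 21.7327.
Normal system: [[9.2219, 5.6630]; [5.6630, 4]]·[k, ln C]ᵀ = [21.7327, 13.5331]ᵀ.
Δ = 9.2219·4 − (5.6630)² = 4.8184; k = (21.7327·4 − 5.6630·13.5331)/4.8184 = 2.13624, ln C = (9.2219·13.5331 − 5.6630·21.7327)/4.8184 = 0.35891, so C = exp(0.35891) = 1.43177.

k = 2.14, C = 1.43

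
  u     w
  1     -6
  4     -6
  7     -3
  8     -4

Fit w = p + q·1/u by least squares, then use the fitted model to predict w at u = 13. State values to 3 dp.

From the data, Σ1 = 4, Σ1/u = 85/56, Σ1/u·1/u = 3445/3136.
Right-hand side: Σw = -19, Σ1/u·w = -59/7.
Normal equations: [[4, 85/56]; [85/56, 3445/3136]]·[p, q]ᵀ = [-19, -59/7]ᵀ.
Eliminating q: (3445/3136)·(row 1) − (85/56)·(row 2) gives (6555/3136)·p = (3445/3136)·(-19) − (85/56)·(-59/7) = -25335/3136, so p = -1689/437.
Then q = ((-59/7) − (85/56)·(-1689/437))/(3445/3136) = -5096/2185.
At u = 13: ŵ = (-1689/437)·(1) + (-5096/2185)·(1/13) = -8837/2185.

ŵ = -4.044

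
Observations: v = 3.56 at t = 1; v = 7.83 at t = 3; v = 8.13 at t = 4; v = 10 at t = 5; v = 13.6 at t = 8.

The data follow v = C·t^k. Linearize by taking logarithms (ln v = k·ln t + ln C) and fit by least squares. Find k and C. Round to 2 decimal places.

k = 0.64, C = 3.61

With ln vᵢ as the transformed response and ln tᵢ as the regressor:
AᵀA = [[10.0431, 6.1738]; [6.1738, 5]], rhs = [14.2993, 10.3359]ᵀ  (here Σln t = 6.1738, Σ(ln t)² = 10.0431, Σln v = 10.3359, Σln t·ln v = 14.2993).
Slope k = (n·Σln t·ln v − Σln t·Σln v)/(n·Σ(ln t)² − (Σln t)²) = (5·14.2993 − 6.1738·10.3359)/12.1000 = 0.63510; ln C = (Σln v − k·Σln t)/n = 1.28299, so C = exp(1.28299) = 3.60741.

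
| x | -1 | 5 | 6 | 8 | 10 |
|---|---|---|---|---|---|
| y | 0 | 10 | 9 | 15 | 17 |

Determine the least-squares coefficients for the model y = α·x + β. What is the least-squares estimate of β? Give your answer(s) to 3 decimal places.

Sums needed: Σx·x = 226, Σx = 28, Σ1 = 5.
Moment sums: Σx·y = 394, Σy = 51.
So MᵀM·[α, β]ᵀ = Mᵀy: [[226, 28]; [28, 5]]·[α, β]ᵀ = [394, 51]ᵀ.
Eliminating β: 5·(row 1) − 28·(row 2) gives 346·α = 5·394 − 28·51 = 542, so α = 271/173.
Then β = (51 − 28·(271/173))/5 = 247/173.

β = 1.428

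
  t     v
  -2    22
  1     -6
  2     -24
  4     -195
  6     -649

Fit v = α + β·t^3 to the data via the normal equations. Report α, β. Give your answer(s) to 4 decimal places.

α = -1.9775, β = -2.9968

Entries of AᵀA: Σ1 = 5, Σt^3 = 281, Σt^3·t^3 = 50881.
For Aᵀv: Σv = -852, Σt^3·v = -153038.
So AᵀA·[α, β]ᵀ = Aᵀv: [[5, 281]; [281, 50881]]·[α, β]ᵀ = [-852, -153038]ᵀ.
Determinant 5·50881 − 281² = 175444.
α = ((-852)·50881 − 281·(-153038))/175444 = -173467/87722; β = (5·(-153038) − 281·(-852))/175444 = -262889/87722.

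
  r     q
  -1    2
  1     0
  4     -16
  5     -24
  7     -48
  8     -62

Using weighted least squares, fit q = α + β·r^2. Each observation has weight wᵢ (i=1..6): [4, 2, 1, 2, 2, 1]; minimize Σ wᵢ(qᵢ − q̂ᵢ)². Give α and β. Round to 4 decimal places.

With design matrix X, XᵀWX = [[12, 234]; [234, 10410]] and XᵀWq = [-214, -10120]ᵀ.
Δ = 12·10410 − 234² = 70164.
α = ((-214)·10410 − 234·(-10120))/70164 = 11695/5847; β = (12·(-10120) − 234·(-214))/70164 = -5947/5847.

α = 2.0002, β = -1.0171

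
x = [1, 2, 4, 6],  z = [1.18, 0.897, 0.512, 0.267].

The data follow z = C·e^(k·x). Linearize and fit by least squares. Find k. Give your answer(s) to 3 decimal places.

With ln zᵢ as the transformed response and xᵢ as the regressor:
Σx = 13.0000, Σ(x)² = 57.0000, Σln z = -1.9331, Σx·ln z = -10.6526.
Equations: 57.0000·k + 13.0000·ln C = -10.6526;  13.0000·k + 4·ln C = -1.9331.
Solving (det = 59.0000): k = -0.29627, ln C = 0.47960.

k = -0.296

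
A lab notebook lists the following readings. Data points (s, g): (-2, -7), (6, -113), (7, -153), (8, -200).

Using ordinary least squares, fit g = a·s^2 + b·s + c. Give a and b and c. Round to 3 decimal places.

The normal equations are: 7809·a + 1063·b + 153·c = -24393;  1063·a + 153·b + 19·c = -3335;  153·a + 19·b + 4·c = -473.
(Σs^2·s^2 = 7809, Σs^2·s = 1063, Σs^2 = 153, Σs·s = 153, Σs = 19, Σ1 = 4, Σs^2·g = -24393, Σs·g = -3335, Σg = -473.)
Row-reducing yields a = -14724/4861, b = -5403/4861, c = 14044/4861.

a = -3.029, b = -1.111, c = 2.889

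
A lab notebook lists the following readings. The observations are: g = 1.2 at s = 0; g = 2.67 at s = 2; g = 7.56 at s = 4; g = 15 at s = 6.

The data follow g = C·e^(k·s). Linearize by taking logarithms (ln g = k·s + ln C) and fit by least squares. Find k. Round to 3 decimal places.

Taking logs, ln g = k·s + ln C, so regress ln g on s.
Σs = 12.0000, Σ(s)² = 56.0000, Σln g = 5.8953, Σs·ln g = 26.3039.
Normal system: [[56.0000, 12.0000]; [12.0000, 4]]·[k, ln C]ᵀ = [26.3039, 5.8953]ᵀ.
Slope k = (n·Σs·ln g − Σs·Σln g)/(n·Σ(s)² − (Σs)²) = (4·26.3039 − 12.0000·5.8953)/80.0000 = 0.43090; ln C = (Σln g − k·Σs)/n = 0.18113.

k = 0.431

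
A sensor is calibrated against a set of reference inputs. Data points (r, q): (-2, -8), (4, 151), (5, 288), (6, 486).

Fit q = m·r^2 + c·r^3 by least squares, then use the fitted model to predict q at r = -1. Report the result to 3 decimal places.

With design matrix A, AᵀA = [[2193, 11893]; [11893, 66441]] and Aᵀq = [27080, 150704]ᵀ.
Eliminating c: 66441·(row 1) − 11893·(row 2) gives 4261664·m = 66441·27080 − 11893·150704 = 6899608, so m = 862451/532708.
Then c = (150704 − 11893·(862451/532708))/66441 = 1053929/532708.
At r = -1: q̂ = (862451/532708)·(1) + (1053929/532708)·(-1) = -95739/266354.

q̂ = -0.359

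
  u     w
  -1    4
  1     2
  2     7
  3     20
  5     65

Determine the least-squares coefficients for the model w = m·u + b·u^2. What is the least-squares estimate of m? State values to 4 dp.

m = -2.0274

MᵀM·[m, b]ᵀ = Mᵀw reads: 40·m + 160·b = 397;  160·m + 724·b = 1839.
(Σu·u = 40, Σu·u^2 = 160, Σu^2·u^2 = 724, Σu·w = 397, Σu^2·w = 1839.)
Determinant 40·724 − 160² = 3360.
m = (397·724 − 160·1839)/3360 = -1703/840; b = (40·1839 − 160·397)/3360 = 251/84.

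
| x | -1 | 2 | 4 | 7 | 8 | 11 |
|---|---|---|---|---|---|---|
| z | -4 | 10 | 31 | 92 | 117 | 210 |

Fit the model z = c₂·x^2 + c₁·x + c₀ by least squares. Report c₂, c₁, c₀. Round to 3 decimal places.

The normal system AᵀA·[c₂, c₁, c₀]ᵀ = Aᵀz is [[21411, 2257, 255]; [2257, 255, 31]; [255, 31, 6]]·[c₂, c₁, c₀]ᵀ = [37938, 4038, 456]ᵀ.
Inverting the 3×3 Gram matrix, [c₂, c₁, c₀]ᵀ = [89839/60030, 58231/20010, -79229/30015]ᵀ.

c₂ = 1.497, c₁ = 2.910, c₀ = -2.640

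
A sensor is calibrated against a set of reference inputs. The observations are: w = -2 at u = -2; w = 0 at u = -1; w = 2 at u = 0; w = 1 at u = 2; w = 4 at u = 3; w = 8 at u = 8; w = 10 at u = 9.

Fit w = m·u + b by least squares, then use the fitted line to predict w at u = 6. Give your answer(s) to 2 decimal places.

ŵ = 6.52

Entries of AᵀA: Σu·u = 163, Σu = 19, Σ1 = 7.
Moment sums: Σu·w = 172, Σw = 23.
Determinant 163·7 − 19² = 780.
m = (172·7 − 19·23)/780 = 59/60; b = (163·23 − 19·172)/780 = 37/60.
At u = 6: ŵ = (59/60)·(6) + (37/60)·(1) = 391/60.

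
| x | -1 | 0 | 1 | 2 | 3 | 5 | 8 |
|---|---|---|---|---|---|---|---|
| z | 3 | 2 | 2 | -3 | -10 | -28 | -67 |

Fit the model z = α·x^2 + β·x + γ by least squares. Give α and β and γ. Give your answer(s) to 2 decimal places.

From the data, Σx^2·x^2 = 4820, Σx^2·x = 672, Σx^2 = 104, Σx·x = 104, Σx = 18, Σ1 = 7.
Moment sums: Σx^2·z = -5085, Σx·z = -713, Σz = -101.
MᵀM·[α, β, γ]ᵀ = Mᵀz becomes [[4820, 672, 104]; [672, 104, 18]; [104, 18, 7]]·[α, β, γ]ᵀ = [-5085, -713, -101]ᵀ.
Inverting the 3×3 Gram matrix, [α, β, γ]ᵀ = [-41101/44324, -60005/44324, 62705/22162]ᵀ.

α = -0.93, β = -1.35, γ = 2.83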